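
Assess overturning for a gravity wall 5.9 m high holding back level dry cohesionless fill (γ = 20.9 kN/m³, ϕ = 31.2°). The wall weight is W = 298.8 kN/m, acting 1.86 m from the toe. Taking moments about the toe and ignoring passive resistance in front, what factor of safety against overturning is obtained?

2.45

K_a = tan²(45° − 31.2°/2) = 0.3175.
P_a = ½K_aγH² = 0.5×0.3175×20.9×5.9² = 115.5 kN/m, acting at H/3 = 1.967 m above the base.
Overturning moment M_o = P_a × H/3 = 115.5 × 1.967 = 227.1.
Resisting moment M_r = W × 1.86 = 298.8 × 1.86 = 555.8.
FS_overturning = M_r/M_o = 555.8/227.1 = 2.447.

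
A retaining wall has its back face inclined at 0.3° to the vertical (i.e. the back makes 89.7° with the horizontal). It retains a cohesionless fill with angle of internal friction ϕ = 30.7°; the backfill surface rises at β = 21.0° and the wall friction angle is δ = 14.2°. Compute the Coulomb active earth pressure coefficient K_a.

K_a = sin²(α+φ) / [sin²α · sin(α−δ) · (1 + √{sin(φ+δ)sin(φ−β) / (sin(α−δ)sin(α+β))})²].
With α = 89.7°, φ = 30.7°, δ = 14.2°, β = 21.0°: K_a = 0.4140.

0.414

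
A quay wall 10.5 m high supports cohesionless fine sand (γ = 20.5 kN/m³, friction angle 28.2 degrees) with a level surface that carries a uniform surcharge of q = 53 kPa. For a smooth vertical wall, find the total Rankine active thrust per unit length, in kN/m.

604 kN/m

K_a = tan²(45° − φ/2) = 0.3582.
Soil triangle: ½ K_a γ H² = 0.5×0.3582×20.5×10.5² = 404.8 kN/m.
Surcharge rectangle: K_a q H = 0.3582×53×10.5 = 199.3 kN/m.
Total = 404.8 + 199.3 = 604.1 kN/m.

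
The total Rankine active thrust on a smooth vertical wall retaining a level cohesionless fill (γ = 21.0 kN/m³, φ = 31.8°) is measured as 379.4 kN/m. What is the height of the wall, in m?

K_a = 0.3098. P_a = ½ K_a γ H² ⇒ H = √(2P_a/(K_a γ)).
H = √(2×379.4/(0.3098×21.0)) = 10.80 m.

10.8 m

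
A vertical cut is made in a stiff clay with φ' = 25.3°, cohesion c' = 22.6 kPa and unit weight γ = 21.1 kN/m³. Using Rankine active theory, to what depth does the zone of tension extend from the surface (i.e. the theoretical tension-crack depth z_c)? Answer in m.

3.38 m

K_a = tan²(45° − 25.3°/2) = 0.4012; √K_a = 0.6334.
The active pressure is zero where K_a γ z = 2c√K_a, so z_c = 2c/(γ√K_a) = 2×22.6/(21.1×0.6334) = 3.382 m.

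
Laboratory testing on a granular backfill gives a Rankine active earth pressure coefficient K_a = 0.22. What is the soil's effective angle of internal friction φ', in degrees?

39.7°

K_a = tan²(45° − φ/2) ⇒ 45° − φ/2 = arctan(√0.22) = 25.13°.
φ = 2(45° − 25.13°) = 39.74°.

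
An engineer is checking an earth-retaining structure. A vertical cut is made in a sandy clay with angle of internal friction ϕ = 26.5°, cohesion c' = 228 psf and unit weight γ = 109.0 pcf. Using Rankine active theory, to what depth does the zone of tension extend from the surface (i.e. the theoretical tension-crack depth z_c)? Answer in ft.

6.76 ft

K_a = tan²(45° − 26.5°/2) = 0.3829; √K_a = 0.6188.
The active pressure is zero where K_a γ z = 2c√K_a, so z_c = 2c/(γ√K_a) = 2×228/(109.0×0.6188) = 6.760 ft.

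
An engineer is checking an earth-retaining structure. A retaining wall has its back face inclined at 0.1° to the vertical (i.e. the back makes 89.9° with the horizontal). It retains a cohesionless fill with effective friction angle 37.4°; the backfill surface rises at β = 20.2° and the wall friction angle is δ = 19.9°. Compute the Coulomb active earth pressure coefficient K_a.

0.287

K_a = sin²(α+φ) / [sin²α · sin(α−δ) · (1 + √{sin(φ+δ)sin(φ−β) / (sin(α−δ)sin(α+β))})²].
With α = 89.9°, φ = 37.4°, δ = 19.9°, β = 20.2°: K_a = 0.2873.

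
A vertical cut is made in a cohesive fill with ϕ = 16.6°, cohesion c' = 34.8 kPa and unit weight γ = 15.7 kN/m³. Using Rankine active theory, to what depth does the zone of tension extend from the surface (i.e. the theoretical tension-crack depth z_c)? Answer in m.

5.95 m

K_a = tan²(45° − 16.6°/2) = 0.5556; √K_a = 0.7454.
The active pressure is zero where K_a γ z = 2c√K_a, so z_c = 2c/(γ√K_a) = 2×34.8/(15.7×0.7454) = 5.947 m.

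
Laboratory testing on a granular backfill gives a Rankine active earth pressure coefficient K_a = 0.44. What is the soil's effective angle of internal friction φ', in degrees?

K_a = tan²(45° − φ/2) ⇒ 45° − φ/2 = arctan(√0.44) = 33.56°.
φ = 2(45° − 33.56°) = 22.89°.

22.9°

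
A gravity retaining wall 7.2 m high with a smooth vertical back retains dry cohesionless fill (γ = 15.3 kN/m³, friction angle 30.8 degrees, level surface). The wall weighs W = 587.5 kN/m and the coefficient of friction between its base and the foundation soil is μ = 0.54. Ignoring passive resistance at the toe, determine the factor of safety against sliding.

K_a = tan²(45° − 30.8°/2) = 0.3227.
P_a = ½K_aγH² = 0.5×0.3227×15.3×7.2² = 128.0 kN/m, acting at H/3 = 2.400 m above the base.
FS_sliding = μW / P_a = 0.54×587.5 / 128.0 = 2.479.

2.48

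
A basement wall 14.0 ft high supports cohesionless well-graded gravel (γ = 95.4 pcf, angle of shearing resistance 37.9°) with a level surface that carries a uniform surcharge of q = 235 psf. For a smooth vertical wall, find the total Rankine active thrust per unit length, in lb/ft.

K_a = tan²(45° − φ/2) = 0.2389.
Soil triangle: ½ K_a γ H² = 0.5×0.2389×95.4×14.0² = 2234 lb/ft.
Surcharge rectangle: K_a q H = 0.2389×235×14.0 = 786.1 lb/ft.
Total = 2234 + 786.1 = 3020 lb/ft.

3020 lb/ft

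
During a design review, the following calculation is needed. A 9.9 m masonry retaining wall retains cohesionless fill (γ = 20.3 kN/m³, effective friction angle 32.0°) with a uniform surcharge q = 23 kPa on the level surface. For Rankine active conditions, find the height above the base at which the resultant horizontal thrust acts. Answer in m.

3.61 m

K_a = 0.3073.
Triangular part P₁ = ½K_aγH² = 305.7 at H/3 = 3.300 m; rectangular part P₂ = K_a q H = 69.96 at H/2 = 4.950 m.
ȳ = (P₁·3.300 + P₂·4.950)/(P₁+P₂) = 3.607 m.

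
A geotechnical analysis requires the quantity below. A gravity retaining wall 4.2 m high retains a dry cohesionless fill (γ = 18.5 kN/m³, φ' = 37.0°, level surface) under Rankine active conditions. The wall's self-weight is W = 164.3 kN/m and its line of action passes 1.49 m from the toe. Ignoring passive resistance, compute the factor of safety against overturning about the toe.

4.31

K_a = tan²(45° − 37.0°/2) = 0.2486.
P_a = ½K_aγH² = 0.5×0.2486×18.5×4.2² = 40.56 kN/m, acting at H/3 = 1.400 m above the base.
Overturning moment M_o = P_a × H/3 = 40.56 × 1.400 = 56.79.
Resisting moment M_r = W × 1.49 = 164.3 × 1.49 = 244.8.
FS_overturning = M_r/M_o = 244.8/56.79 = 4.311.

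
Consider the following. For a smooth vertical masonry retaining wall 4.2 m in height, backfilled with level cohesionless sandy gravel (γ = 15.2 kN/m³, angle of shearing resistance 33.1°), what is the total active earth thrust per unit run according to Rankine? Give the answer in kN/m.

K_a = tan²(45° − φ/2) = 0.2936.
P_a = ½ K_a γ H² = 0.5 × 0.2936 × 15.2 × 4.2² = 39.36 kN/m.

39.4 kN/m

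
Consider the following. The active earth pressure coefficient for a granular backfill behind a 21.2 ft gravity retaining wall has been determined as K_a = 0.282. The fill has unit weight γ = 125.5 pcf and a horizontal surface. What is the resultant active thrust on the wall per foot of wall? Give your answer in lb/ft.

P = ½ K_a γ H² = 0.5 × 0.282 × 125.5 × 21.2² = 7953 lb/ft.

7950 lb/ft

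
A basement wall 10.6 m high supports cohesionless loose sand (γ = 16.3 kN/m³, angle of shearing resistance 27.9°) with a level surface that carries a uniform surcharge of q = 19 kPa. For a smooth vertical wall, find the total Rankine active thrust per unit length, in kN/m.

K_a = tan²(45° − φ/2) = 0.3625.
Soil triangle: ½ K_a γ H² = 0.5×0.3625×16.3×10.6² = 331.9 kN/m.
Surcharge rectangle: K_a q H = 0.3625×19×10.6 = 73.00 kN/m.
Total = 331.9 + 73.00 = 404.9 kN/m.

405 kN/m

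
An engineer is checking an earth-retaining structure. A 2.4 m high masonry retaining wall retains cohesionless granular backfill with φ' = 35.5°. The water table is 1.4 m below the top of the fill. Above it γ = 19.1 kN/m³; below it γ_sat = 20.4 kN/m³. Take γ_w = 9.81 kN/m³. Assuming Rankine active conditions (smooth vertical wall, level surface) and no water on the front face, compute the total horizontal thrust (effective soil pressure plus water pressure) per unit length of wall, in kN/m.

18.4 kN/m

K_a = tan²(45° − φ/2) = 0.2653.
γ' = 20.4 − 9.81 = 10.59 kN/m³. Depth below WT = 1.0 m.
σ'_h at WT = K_a γ d_w = 7.093 kPa; at base = 7.093 + K_a γ' × 1.0 = 9.902 kPa.
P₁ (0–1.4 m) = ½×7.093×1.4 = 4.965. P₂ (1.4–2.4 m) = ½(7.093+9.902)×1.0 = 8.498.
P_w = ½ γ_w h₂² = 0.5×9.81×1.0² = 4.905. Total = 4.965+8.498+4.905 = 18.37 kN/m.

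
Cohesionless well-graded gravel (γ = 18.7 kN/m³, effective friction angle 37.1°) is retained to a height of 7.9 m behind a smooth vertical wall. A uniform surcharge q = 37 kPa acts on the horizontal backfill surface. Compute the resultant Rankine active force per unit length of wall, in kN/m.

K_a = tan²(45° − φ/2) = 0.2475.
Soil triangle: ½ K_a γ H² = 0.5×0.2475×18.7×7.9² = 144.4 kN/m.
Surcharge rectangle: K_a q H = 0.2475×37×7.9 = 72.34 kN/m.
Total = 144.4 + 72.34 = 216.8 kN/m.

217 kN/m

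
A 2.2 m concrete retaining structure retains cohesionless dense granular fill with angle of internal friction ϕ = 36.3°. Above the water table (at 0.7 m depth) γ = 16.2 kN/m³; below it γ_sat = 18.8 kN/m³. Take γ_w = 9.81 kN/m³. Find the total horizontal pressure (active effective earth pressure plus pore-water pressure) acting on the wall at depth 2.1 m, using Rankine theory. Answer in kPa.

19.9 kPa

K_a = (1 − sin φ)/(1 + sin φ) = 0.2563.
γ' = 18.8 − 9.81 = 8.990 kN/m³.
Effective vertical stress at 2.1 m: σ'_v = 16.2×0.7 + 8.990×1.40 = 23.93 kPa.
σ'_h = K_a σ'_v = 0.2563 × 23.93 = 6.132 kPa; u = γ_w × 1.40 = 13.73 kPa.
Total σ_h = 6.132 + 13.73 = 19.87 kPa.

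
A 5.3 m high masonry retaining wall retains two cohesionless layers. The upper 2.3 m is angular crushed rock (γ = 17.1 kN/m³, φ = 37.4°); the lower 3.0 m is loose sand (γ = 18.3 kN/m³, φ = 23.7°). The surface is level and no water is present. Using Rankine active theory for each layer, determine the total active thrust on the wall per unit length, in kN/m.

K_a1 = tan²(45°−37.4°/2) = 0.2443; K_a2 = tan²(45°−23.7°/2) = 0.4266.
Layer 1: σ at base = K_a1 γ₁ h₁ = 9.607 kPa; P₁ = ½×9.607×2.3 = 11.05.
Layer 2: σ_v at top = γ₁h₁ = 39.33; σ_h top = K_a2×39.33 = 16.78; σ_h base = K_a2×(39.33+18.3×3.0) = 40.20.
P₂ = ½(16.78+40.20)×3.0 = 85.46. Total P_a = 11.05+85.46 = 96.51 kN/m.

96.5 kN/m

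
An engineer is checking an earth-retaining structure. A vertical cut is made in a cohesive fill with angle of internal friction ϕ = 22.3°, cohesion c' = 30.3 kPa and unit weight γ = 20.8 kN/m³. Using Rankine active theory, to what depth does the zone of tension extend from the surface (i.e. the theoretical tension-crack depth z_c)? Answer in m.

4.34 m

K_a = tan²(45° − 22.3°/2) = 0.4498; √K_a = 0.6707.
The active pressure is zero where K_a γ z = 2c√K_a, so z_c = 2c/(γ√K_a) = 2×30.3/(20.8×0.6707) = 4.344 m.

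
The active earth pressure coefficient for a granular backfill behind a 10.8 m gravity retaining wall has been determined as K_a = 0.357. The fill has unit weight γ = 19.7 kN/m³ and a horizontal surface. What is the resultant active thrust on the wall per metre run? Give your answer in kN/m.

410 kN/m

P = ½ K_a γ H² = 0.5 × 0.357 × 19.7 × 10.8² = 410.2 kN/m.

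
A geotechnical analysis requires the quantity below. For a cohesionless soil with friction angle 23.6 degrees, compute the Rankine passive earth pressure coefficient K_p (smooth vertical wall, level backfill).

K_p = (1 + sin φ)/(1 − sin φ) = tan²(45° + 23.6°/2) = 2.335.

2.34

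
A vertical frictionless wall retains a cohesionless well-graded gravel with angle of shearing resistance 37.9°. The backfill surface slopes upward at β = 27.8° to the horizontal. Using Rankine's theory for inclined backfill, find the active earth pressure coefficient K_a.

0.334

K_a = cos β · (cos β − √(cos²β − cos²φ)) / (cos β + √(cos²β − cos²φ)).
cos β = 0.8846, cos φ = 0.7891, √(cos²β − cos²φ) = 0.3998.
K_a = 0.8846 × (0.8846 − 0.3998)/(0.8846 + 0.3998) = 0.3339.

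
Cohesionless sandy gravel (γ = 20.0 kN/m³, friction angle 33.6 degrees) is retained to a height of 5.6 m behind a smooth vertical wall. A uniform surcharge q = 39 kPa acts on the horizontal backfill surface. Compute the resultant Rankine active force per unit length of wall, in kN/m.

153 kN/m

K_a = tan²(45° − φ/2) = 0.2875.
Soil triangle: ½ K_a γ H² = 0.5×0.2875×20.0×5.6² = 90.16 kN/m.
Surcharge rectangle: K_a q H = 0.2875×39×5.6 = 62.79 kN/m.
Total = 90.16 + 62.79 = 153.0 kN/m.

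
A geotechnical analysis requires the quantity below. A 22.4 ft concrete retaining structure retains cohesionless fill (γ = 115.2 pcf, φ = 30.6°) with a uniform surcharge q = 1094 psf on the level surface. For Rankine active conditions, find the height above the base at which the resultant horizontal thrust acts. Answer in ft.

9.18 ft

K_a = 0.3253.
Triangular part P₁ = ½K_aγH² = 9403 at H/3 = 7.467 ft; rectangular part P₂ = K_a q H = 7973 at H/2 = 11.20 ft.
ȳ = (P₁·7.467 + P₂·11.20)/(P₁+P₂) = 9.180 ft.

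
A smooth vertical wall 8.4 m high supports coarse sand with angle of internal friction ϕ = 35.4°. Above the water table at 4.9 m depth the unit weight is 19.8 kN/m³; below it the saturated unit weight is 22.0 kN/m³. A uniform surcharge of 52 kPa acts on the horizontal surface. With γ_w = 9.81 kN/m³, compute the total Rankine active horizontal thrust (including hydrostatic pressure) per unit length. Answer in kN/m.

350 kN/m

K_a = tan²(45° − φ/2) = 0.2664.
γ' = 22.0 − 9.81 = 12.19 kN/m³. h₂ = H − d_w = 3.5 m.
σ'_h: at surface K_a·q = 13.85; at WT K_a(q+γd_w) = 39.70; at base K_a(q+γd_w+γ'h₂) = 51.06 kPa.
P₁ = ½(13.85+39.70)×4.9 = 131.2; P₂ = ½(39.70+51.06)×3.5 = 158.8; P_w = ½γ_w h₂² = 60.09.
Total = 131.2+158.8+60.09 = 350.1 kN/m.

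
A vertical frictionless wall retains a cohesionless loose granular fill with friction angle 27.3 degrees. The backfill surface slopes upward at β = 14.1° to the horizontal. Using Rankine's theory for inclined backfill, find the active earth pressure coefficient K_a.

K_a = cos β · (cos β − √(cos²β − cos²φ)) / (cos β + √(cos²β − cos²φ)).
cos β = 0.9699, cos φ = 0.8886, √(cos²β − cos²φ) = 0.3886.
K_a = 0.9699 × (0.9699 − 0.3886)/(0.9699 + 0.3886) = 0.4150.

0.415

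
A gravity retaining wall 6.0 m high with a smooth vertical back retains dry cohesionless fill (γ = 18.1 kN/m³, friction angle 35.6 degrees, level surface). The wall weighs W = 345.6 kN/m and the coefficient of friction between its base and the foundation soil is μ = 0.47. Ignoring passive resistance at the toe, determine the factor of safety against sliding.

K_a = tan²(45° − 35.6°/2) = 0.2641.
P_a = ½K_aγH² = 0.5×0.2641×18.1×6.0² = 86.05 kN/m, acting at H/3 = 2.000 m above the base.
FS_sliding = μW / P_a = 0.47×345.6 / 86.05 = 1.888.

1.89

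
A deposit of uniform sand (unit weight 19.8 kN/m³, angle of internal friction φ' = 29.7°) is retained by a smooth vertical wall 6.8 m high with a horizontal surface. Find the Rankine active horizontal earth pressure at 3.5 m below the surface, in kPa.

K_a = (1 − sin φ)/(1 + sin φ) = 0.3374.
σ_h = K_a γ z = 0.3374 × 19.8 × 3.5 = 23.38 kPa.

23.4 kPa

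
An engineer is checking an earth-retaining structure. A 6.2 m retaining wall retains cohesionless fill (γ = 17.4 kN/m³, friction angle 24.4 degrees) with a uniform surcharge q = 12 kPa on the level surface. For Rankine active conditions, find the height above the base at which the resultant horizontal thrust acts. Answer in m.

2.25 m

K_a = 0.4153.
Triangular part P₁ = ½K_aγH² = 138.9 at H/3 = 2.067 m; rectangular part P₂ = K_a q H = 30.90 at H/2 = 3.100 m.
ȳ = (P₁·2.067 + P₂·3.100)/(P₁+P₂) = 2.255 m.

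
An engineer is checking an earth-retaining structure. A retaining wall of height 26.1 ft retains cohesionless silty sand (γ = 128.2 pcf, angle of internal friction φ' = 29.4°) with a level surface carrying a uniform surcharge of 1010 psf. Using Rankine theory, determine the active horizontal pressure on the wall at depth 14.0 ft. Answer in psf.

958 psf

K_a = (1 − sin φ)/(1 + sin φ) = 0.3415.
σ_v = γz + q = 128.2 × 14.0 + 1010 = 2805 psf.
σ_h = K_a σ_v = 0.3415 × 2805 = 957.8 psf.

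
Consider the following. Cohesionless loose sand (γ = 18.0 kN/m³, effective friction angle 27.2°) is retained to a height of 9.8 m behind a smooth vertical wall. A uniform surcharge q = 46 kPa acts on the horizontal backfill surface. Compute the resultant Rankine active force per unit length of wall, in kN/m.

K_a = tan²(45° − φ/2) = 0.3726.
Soil triangle: ½ K_a γ H² = 0.5×0.3726×18.0×9.8² = 322.1 kN/m.
Surcharge rectangle: K_a q H = 0.3726×46×9.8 = 168.0 kN/m.
Total = 322.1 + 168.0 = 490.0 kN/m.

490 kN/m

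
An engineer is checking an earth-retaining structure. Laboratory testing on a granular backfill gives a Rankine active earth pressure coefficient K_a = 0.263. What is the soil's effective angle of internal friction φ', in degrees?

35.7°

K_a = tan²(45° − φ/2) ⇒ 45° − φ/2 = arctan(√0.263) = 27.15°.
φ = 2(45° − 27.15°) = 35.70°.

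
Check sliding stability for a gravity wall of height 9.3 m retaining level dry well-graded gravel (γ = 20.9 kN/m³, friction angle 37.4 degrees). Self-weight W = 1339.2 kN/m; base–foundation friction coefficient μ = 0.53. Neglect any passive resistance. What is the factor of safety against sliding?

3.21

K_a = tan²(45° − 37.4°/2) = 0.2443.
P_a = ½K_aγH² = 0.5×0.2443×20.9×9.3² = 220.8 kN/m, acting at H/3 = 3.100 m above the base.
FS_sliding = μW / P_a = 0.53×1339.2 / 220.8 = 3.215.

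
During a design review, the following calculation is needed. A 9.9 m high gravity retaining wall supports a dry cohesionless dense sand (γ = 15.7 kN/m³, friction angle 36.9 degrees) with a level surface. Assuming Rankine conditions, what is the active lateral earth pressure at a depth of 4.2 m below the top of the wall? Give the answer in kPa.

K_a = (1 − sin φ)/(1 + sin φ) = 0.2497.
σ_h = K_a γ z = 0.2497 × 15.7 × 4.2 = 16.46 kPa.

16.5 kPa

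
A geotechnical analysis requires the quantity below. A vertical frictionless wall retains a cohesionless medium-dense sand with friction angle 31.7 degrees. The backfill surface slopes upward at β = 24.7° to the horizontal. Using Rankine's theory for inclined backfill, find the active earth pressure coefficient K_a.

0.437

K_a = cos β · (cos β − √(cos²β − cos²φ)) / (cos β + √(cos²β − cos²φ)).
cos β = 0.9085, cos φ = 0.8508, √(cos²β − cos²φ) = 0.3186.
K_a = 0.9085 × (0.9085 − 0.3186)/(0.9085 + 0.3186) = 0.4367.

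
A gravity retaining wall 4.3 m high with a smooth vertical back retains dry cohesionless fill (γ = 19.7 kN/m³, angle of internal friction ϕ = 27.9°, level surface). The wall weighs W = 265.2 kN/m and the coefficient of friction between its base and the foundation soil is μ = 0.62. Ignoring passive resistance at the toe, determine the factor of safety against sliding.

K_a = tan²(45° − 27.9°/2) = 0.3625.
P_a = ½K_aγH² = 0.5×0.3625×19.7×4.3² = 66.01 kN/m, acting at H/3 = 1.433 m above the base.
FS_sliding = μW / P_a = 0.62×265.2 / 66.01 = 2.491.

2.49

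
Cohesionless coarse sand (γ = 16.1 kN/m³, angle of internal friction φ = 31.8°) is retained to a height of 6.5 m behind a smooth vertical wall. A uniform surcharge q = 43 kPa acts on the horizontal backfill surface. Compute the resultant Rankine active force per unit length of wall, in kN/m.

192 kN/m

K_a = tan²(45° − φ/2) = 0.3098.
Soil triangle: ½ K_a γ H² = 0.5×0.3098×16.1×6.5² = 105.4 kN/m.
Surcharge rectangle: K_a q H = 0.3098×43×6.5 = 86.59 kN/m.
Total = 105.4 + 86.59 = 192.0 kN/m.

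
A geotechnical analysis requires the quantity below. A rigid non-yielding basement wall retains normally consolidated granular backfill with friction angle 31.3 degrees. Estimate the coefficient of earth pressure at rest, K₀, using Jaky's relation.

0.480

K₀ = 1 − sin φ' = 1 − sin 31.3° = 0.4805.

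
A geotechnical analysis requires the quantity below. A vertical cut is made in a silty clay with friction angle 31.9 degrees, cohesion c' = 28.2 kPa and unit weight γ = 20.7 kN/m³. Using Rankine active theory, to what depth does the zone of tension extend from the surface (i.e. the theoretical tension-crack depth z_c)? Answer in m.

4.91 m

K_a = tan²(45° − 31.9°/2) = 0.3085; √K_a = 0.5555.
The active pressure is zero where K_a γ z = 2c√K_a, so z_c = 2c/(γ√K_a) = 2×28.2/(20.7×0.5555) = 4.905 m.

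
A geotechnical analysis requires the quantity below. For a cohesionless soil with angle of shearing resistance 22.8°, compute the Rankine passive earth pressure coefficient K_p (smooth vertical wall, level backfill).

2.27

K_p = (1 + sin φ)/(1 − sin φ) = tan²(45° + 22.8°/2) = 2.265.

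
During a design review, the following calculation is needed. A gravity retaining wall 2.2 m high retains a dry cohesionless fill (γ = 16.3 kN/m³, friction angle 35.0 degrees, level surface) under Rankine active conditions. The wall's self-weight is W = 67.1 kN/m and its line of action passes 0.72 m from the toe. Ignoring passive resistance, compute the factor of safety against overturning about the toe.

K_a = tan²(45° − 35.0°/2) = 0.2710.
P_a = ½K_aγH² = 0.5×0.2710×16.3×2.2² = 10.69 kN/m, acting at H/3 = 0.7333 m above the base.
Overturning moment M_o = P_a × H/3 = 10.69 × 0.7333 = 7.839.
Resisting moment M_r = W × 0.72 = 67.1 × 0.72 = 48.31.
FS_overturning = M_r/M_o = 48.31/7.839 = 6.163.

6.16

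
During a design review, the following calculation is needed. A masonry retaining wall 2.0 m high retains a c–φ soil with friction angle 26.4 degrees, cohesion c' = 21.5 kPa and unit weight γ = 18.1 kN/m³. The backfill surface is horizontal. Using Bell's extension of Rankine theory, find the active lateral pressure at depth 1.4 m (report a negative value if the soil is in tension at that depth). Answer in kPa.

K_a = (1 − sin φ)/(1 + sin φ) = 0.3844.
σ_a = K_a γ z − 2c√K_a = 0.3844×18.1×1.4 − 2×21.5×0.6200 = -16.92 kPa.

-16.9 kPa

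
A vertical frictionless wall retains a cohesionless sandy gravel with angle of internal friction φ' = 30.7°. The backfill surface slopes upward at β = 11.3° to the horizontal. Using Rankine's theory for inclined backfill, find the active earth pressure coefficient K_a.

0.344

K_a = cos β · (cos β − √(cos²β − cos²φ)) / (cos β + √(cos²β − cos²φ)).
cos β = 0.9806, cos φ = 0.8599, √(cos²β − cos²φ) = 0.4714.
K_a = 0.9806 × (0.9806 − 0.4714)/(0.9806 + 0.4714) = 0.3439.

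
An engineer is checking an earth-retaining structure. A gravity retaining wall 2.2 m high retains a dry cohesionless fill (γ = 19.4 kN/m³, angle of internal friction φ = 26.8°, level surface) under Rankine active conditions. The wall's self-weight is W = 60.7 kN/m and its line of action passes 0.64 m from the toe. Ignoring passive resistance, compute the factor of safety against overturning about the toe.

K_a = tan²(45° − 26.8°/2) = 0.3785.
P_a = ½K_aγH² = 0.5×0.3785×19.4×2.2² = 17.77 kN/m, acting at H/3 = 0.7333 m above the base.
Overturning moment M_o = P_a × H/3 = 17.77 × 0.7333 = 13.03.
Resisting moment M_r = W × 0.64 = 60.7 × 0.64 = 38.85.
FS_overturning = M_r/M_o = 38.85/13.03 = 2.981.

2.98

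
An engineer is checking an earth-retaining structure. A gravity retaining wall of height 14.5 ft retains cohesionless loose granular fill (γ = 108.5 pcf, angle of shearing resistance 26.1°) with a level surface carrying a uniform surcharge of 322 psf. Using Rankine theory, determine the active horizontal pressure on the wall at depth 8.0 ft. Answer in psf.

463 psf

K_a = (1 − sin φ)/(1 + sin φ) = 0.3889.
σ_v = γz + q = 108.5 × 8.0 + 322 = 1190 psf.
σ_h = K_a σ_v = 0.3889 × 1190 = 462.8 psf.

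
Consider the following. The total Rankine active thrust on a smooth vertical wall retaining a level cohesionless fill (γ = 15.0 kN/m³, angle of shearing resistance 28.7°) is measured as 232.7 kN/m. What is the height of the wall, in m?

9.40 m

K_a = 0.3511. P_a = ½ K_a γ H² ⇒ H = √(2P_a/(K_a γ)).
H = √(2×232.7/(0.3511×15.0)) = 9.400 m.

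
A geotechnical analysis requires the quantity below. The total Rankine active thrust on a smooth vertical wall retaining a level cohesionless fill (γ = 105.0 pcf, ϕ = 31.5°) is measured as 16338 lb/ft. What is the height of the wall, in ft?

31.5 ft

K_a = 0.3136. P_a = ½ K_a γ H² ⇒ H = √(2P_a/(K_a γ)).
H = √(2×16338/(0.3136×105.0)) = 31.50 ft.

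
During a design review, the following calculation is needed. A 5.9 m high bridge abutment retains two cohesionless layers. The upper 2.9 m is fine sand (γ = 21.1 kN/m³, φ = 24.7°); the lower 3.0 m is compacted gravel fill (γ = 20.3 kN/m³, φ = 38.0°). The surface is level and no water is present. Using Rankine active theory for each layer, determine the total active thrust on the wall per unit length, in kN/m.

102 kN/m

K_a1 = tan²(45°−24.7°/2) = 0.4106; K_a2 = tan²(45°−38.0°/2) = 0.2379.
Layer 1: σ at base = K_a1 γ₁ h₁ = 25.12 kPa; P₁ = ½×25.12×2.9 = 36.43.
Layer 2: σ_v at top = γ₁h₁ = 61.19; σ_h top = K_a2×61.19 = 14.56; σ_h base = K_a2×(61.19+20.3×3.0) = 29.04.
P₂ = ½(14.56+29.04)×3.0 = 65.40. Total P_a = 36.43+65.40 = 101.8 kN/m.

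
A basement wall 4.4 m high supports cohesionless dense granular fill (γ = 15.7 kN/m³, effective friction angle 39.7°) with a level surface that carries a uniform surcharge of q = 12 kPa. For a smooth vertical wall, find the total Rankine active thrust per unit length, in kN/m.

K_a = tan²(45° − φ/2) = 0.2204.
Soil triangle: ½ K_a γ H² = 0.5×0.2204×15.7×4.4² = 33.50 kN/m.
Surcharge rectangle: K_a q H = 0.2204×12×4.4 = 11.64 kN/m.
Total = 33.50 + 11.64 = 45.14 kN/m.

45.1 kN/m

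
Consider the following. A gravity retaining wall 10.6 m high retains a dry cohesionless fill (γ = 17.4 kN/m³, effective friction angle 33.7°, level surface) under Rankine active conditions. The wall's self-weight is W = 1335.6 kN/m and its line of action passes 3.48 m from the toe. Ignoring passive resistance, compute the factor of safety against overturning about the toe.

K_a = tan²(45° − 33.7°/2) = 0.2863.
P_a = ½K_aγH² = 0.5×0.2863×17.4×10.6² = 279.9 kN/m, acting at H/3 = 3.533 m above the base.
Overturning moment M_o = P_a × H/3 = 279.9 × 3.533 = 988.9.
Resisting moment M_r = W × 3.48 = 1335.6 × 3.48 = 4648.
FS_overturning = M_r/M_o = 4648/988.9 = 4.700.

4.70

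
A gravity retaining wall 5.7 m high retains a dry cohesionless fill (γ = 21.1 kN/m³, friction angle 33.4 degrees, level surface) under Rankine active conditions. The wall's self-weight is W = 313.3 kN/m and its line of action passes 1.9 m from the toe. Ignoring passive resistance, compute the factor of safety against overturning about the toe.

3.15

K_a = tan²(45° − 33.4°/2) = 0.2899.
P_a = ½K_aγH² = 0.5×0.2899×21.1×5.7² = 99.38 kN/m, acting at H/3 = 1.900 m above the base.
Overturning moment M_o = P_a × H/3 = 99.38 × 1.900 = 188.8.
Resisting moment M_r = W × 1.9 = 313.3 × 1.9 = 595.3.
FS_overturning = M_r/M_o = 595.3/188.8 = 3.153.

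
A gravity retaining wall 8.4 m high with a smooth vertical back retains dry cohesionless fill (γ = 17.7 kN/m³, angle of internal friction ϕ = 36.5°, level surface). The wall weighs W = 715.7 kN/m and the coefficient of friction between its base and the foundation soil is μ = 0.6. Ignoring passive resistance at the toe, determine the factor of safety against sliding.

K_a = tan²(45° − 36.5°/2) = 0.2541.
P_a = ½K_aγH² = 0.5×0.2541×17.7×8.4² = 158.6 kN/m, acting at H/3 = 2.800 m above the base.
FS_sliding = μW / P_a = 0.6×715.7 / 158.6 = 2.707.

2.71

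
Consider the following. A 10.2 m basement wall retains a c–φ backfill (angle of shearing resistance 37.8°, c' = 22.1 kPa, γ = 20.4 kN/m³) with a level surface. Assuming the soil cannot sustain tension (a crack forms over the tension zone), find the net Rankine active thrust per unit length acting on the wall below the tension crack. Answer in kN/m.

K_a = 0.2400; √K_a = 0.4899.
Tension-crack depth z_c = 2c/(γ√K_a) = 2×22.1/(20.4×0.4899) = 4.423 m.
σ_a at base = K_a γ H − 2c√K_a = 0.2400×20.4×10.2 − 2×22.1×0.4899 = 28.29 kPa.
P_a = ½ × 28.29 × (H − z_c) = 0.5×28.29×5.777 = 81.71 kN/m.

81.7 kN/m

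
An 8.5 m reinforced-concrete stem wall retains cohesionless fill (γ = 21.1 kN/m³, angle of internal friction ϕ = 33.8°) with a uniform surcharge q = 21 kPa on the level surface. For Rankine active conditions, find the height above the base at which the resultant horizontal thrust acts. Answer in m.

3.10 m

K_a = 0.2851.
Triangular part P₁ = ½K_aγH² = 217.3 at H/3 = 2.833 m; rectangular part P₂ = K_a q H = 50.89 at H/2 = 4.250 m.
ȳ = (P₁·2.833 + P₂·4.250)/(P₁+P₂) = 3.102 m.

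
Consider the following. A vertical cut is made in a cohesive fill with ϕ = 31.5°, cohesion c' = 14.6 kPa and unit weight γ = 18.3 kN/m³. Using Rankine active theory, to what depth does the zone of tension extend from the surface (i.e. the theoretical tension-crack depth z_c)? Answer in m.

2.85 m

K_a = tan²(45° − 31.5°/2) = 0.3136; √K_a = 0.5600.
The active pressure is zero where K_a γ z = 2c√K_a, so z_c = 2c/(γ√K_a) = 2×14.6/(18.3×0.5600) = 2.849 m.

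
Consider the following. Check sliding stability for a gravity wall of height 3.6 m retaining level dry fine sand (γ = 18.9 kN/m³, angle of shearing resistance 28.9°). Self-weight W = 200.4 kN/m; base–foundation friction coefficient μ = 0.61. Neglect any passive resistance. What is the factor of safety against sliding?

K_a = tan²(45° − 28.9°/2) = 0.3484.
P_a = ½K_aγH² = 0.5×0.3484×18.9×3.6² = 42.66 kN/m, acting at H/3 = 1.200 m above the base.
FS_sliding = μW / P_a = 0.61×200.4 / 42.66 = 2.865.

2.87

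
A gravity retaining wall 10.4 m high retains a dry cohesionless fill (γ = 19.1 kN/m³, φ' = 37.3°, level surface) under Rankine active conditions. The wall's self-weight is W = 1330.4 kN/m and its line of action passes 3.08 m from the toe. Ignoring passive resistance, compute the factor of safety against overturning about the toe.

K_a = tan²(45° − 37.3°/2) = 0.2453.
P_a = ½K_aγH² = 0.5×0.2453×19.1×10.4² = 253.4 kN/m, acting at H/3 = 3.467 m above the base.
Overturning moment M_o = P_a × H/3 = 253.4 × 3.467 = 878.5.
Resisting moment M_r = W × 3.08 = 1330.4 × 3.08 = 4098.
FS_overturning = M_r/M_o = 4098/878.5 = 4.664.

4.66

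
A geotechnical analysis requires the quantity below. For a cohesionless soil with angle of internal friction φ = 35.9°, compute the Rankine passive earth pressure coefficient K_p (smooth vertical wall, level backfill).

3.84

K_p = (1 + sin φ)/(1 − sin φ) = tan²(45° + 35.9°/2) = 3.835.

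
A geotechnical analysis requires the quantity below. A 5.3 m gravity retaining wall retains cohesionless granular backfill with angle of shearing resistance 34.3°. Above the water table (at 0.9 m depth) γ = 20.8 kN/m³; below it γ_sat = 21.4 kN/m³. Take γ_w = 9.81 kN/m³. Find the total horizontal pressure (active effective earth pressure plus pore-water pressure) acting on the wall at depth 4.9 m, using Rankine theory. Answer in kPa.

57.4 kPa

K_a = (1 − sin φ)/(1 + sin φ) = 0.2792.
γ' = 21.4 − 9.81 = 11.59 kN/m³.
Effective vertical stress at 4.9 m: σ'_v = 20.8×0.9 + 11.59×4.00 = 65.08 kPa.
σ'_h = K_a σ'_v = 0.2792 × 65.08 = 18.17 kPa; u = γ_w × 4.00 = 39.24 kPa.
Total σ_h = 18.17 + 39.24 = 57.41 kPa.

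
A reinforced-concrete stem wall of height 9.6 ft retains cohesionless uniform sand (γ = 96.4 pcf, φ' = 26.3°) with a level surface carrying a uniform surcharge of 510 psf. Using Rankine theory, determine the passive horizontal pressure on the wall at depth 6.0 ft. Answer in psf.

2820 psf

K_p = (1 + sin φ)/(1 − sin φ) = 2.591.
σ_v = γz + q = 96.4 × 6.0 + 510 = 1088 psf.
σ_h = K_p σ_v = 2.591 × 1088 = 2820 psf.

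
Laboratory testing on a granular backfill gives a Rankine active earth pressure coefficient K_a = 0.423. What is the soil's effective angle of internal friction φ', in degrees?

K_a = tan²(45° − φ/2) ⇒ 45° − φ/2 = arctan(√0.423) = 33.04°.
φ = 2(45° − 33.04°) = 23.92°.

23.9°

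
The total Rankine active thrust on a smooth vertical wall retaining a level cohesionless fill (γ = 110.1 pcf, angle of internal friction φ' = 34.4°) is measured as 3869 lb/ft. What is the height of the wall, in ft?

15.9 ft

K_a = 0.2780. P_a = ½ K_a γ H² ⇒ H = √(2P_a/(K_a γ)).
H = √(2×3869/(0.2780×110.1)) = 15.90 ft.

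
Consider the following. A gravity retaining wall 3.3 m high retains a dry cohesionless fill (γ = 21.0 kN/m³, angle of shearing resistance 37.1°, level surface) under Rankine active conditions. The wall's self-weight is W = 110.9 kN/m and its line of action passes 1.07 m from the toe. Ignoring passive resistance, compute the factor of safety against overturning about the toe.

3.81

K_a = tan²(45° − 37.1°/2) = 0.2475.
P_a = ½K_aγH² = 0.5×0.2475×21.0×3.3² = 28.30 kN/m, acting at H/3 = 1.100 m above the base.
Overturning moment M_o = P_a × H/3 = 28.30 × 1.100 = 31.13.
Resisting moment M_r = W × 1.07 = 110.9 × 1.07 = 118.7.
FS_overturning = M_r/M_o = 118.7/31.13 = 3.812.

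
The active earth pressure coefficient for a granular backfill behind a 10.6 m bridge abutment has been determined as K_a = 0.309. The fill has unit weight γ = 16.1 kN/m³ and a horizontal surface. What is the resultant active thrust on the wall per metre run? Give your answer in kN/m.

P = ½ K_a γ H² = 0.5 × 0.309 × 16.1 × 10.6² = 279.5 kN/m.

279 kN/m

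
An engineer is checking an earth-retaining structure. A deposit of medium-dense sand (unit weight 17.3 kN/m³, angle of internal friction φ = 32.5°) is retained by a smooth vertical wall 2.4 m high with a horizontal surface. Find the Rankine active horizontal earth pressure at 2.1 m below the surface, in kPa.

10.9 kPa

K_a = (1 − sin φ)/(1 + sin φ) = 0.3010.
σ_h = K_a γ z = 0.3010 × 17.3 × 2.1 = 10.93 kPa.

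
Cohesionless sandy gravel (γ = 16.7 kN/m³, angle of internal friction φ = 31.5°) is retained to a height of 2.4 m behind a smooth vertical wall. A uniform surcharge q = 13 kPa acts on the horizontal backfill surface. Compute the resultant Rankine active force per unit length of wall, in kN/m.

K_a = tan²(45° − φ/2) = 0.3136.
Soil triangle: ½ K_a γ H² = 0.5×0.3136×16.7×2.4² = 15.08 kN/m.
Surcharge rectangle: K_a q H = 0.3136×13×2.4 = 9.785 kN/m.
Total = 15.08 + 9.785 = 24.87 kN/m.

24.9 kN/m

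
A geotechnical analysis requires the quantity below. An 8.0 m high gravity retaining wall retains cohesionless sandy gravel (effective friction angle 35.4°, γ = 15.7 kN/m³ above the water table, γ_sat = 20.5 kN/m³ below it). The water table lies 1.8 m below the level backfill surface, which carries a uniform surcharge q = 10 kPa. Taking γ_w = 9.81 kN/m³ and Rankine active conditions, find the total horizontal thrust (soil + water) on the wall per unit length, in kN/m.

K_a = tan²(45° − φ/2) = 0.2664.
γ' = 20.5 − 9.81 = 10.69 kN/m³. h₂ = H − d_w = 6.2 m.
σ'_h: at surface K_a·q = 2.664; at WT K_a(q+γd_w) = 10.19; at base K_a(q+γd_w+γ'h₂) = 27.85 kPa.
P₁ = ½(2.664+10.19)×1.8 = 11.57; P₂ = ½(10.19+27.85)×6.2 = 117.9; P_w = ½γ_w h₂² = 188.5.
Total = 11.57+117.9+188.5 = 318.0 kN/m.

318 kN/m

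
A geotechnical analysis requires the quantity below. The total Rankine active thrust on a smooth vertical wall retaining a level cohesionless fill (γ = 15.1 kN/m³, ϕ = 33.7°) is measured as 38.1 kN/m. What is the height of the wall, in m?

K_a = 0.2863. P_a = ½ K_a γ H² ⇒ H = √(2P_a/(K_a γ)).
H = √(2×38.1/(0.2863×15.1)) = 4.198 m.

4.20 m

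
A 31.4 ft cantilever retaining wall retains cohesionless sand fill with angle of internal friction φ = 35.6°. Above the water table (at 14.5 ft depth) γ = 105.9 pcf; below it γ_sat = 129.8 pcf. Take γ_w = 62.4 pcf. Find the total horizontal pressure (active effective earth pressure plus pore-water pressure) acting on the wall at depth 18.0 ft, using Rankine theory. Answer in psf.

K_a = (1 − sin φ)/(1 + sin φ) = 0.2641.
γ' = 129.8 − 62.4 = 67.40 pcf.
Effective vertical stress at 18.0 ft: σ'_v = 105.9×14.5 + 67.40×3.50 = 1771 psf.
σ'_h = K_a σ'_v = 0.2641 × 1771 = 467.9 psf; u = γ_w × 3.50 = 218.4 psf.
Total σ_h = 467.9 + 218.4 = 686.3 psf.

686 psf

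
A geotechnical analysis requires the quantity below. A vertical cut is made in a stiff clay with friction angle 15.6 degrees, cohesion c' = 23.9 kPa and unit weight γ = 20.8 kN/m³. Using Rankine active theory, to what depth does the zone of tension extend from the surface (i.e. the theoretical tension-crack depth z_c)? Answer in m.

K_a = tan²(45° − 15.6°/2) = 0.5761; √K_a = 0.7590.
The active pressure is zero where K_a γ z = 2c√K_a, so z_c = 2c/(γ√K_a) = 2×23.9/(20.8×0.7590) = 3.028 m.

3.03 m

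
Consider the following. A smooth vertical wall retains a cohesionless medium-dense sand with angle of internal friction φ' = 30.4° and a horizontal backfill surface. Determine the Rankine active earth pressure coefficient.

K_a = tan²(45° − φ/2) = tan²(29.80°) = 0.3280.

0.328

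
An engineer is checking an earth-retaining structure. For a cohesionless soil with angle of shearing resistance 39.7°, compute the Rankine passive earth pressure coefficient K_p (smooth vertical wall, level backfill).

4.54

K_p = (1 + sin φ)/(1 − sin φ) = tan²(45° + 39.7°/2) = 4.537.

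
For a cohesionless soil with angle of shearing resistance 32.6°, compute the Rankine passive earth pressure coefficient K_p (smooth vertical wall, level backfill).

3.34

K_p = (1 + sin φ)/(1 − sin φ) = tan²(45° + 32.6°/2) = 3.336.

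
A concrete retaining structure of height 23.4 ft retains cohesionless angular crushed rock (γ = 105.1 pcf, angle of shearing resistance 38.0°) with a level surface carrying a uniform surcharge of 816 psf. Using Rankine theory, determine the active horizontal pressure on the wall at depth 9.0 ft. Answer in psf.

K_a = (1 − sin φ)/(1 + sin φ) = 0.2379.
σ_v = γz + q = 105.1 × 9.0 + 816 = 1762 psf.
σ_h = K_a σ_v = 0.2379 × 1762 = 419.1 psf.

419 psf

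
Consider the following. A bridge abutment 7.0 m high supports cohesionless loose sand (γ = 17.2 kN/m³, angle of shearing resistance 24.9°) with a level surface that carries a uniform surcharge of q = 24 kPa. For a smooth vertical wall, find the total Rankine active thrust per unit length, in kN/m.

K_a = tan²(45° − φ/2) = 0.4074.
Soil triangle: ½ K_a γ H² = 0.5×0.4074×17.2×7.0² = 171.7 kN/m.
Surcharge rectangle: K_a q H = 0.4074×24×7.0 = 68.45 kN/m.
Total = 171.7 + 68.45 = 240.1 kN/m.

240 kN/m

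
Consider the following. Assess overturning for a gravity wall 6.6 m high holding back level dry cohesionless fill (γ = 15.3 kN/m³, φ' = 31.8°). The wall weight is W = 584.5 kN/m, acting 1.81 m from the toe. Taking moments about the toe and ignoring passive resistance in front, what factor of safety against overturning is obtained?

4.66

K_a = tan²(45° − 31.8°/2) = 0.3098.
P_a = ½K_aγH² = 0.5×0.3098×15.3×6.6² = 103.2 kN/m, acting at H/3 = 2.200 m above the base.
Overturning moment M_o = P_a × H/3 = 103.2 × 2.200 = 227.1.
Resisting moment M_r = W × 1.81 = 584.5 × 1.81 = 1058.
FS_overturning = M_r/M_o = 1058/227.1 = 4.658.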